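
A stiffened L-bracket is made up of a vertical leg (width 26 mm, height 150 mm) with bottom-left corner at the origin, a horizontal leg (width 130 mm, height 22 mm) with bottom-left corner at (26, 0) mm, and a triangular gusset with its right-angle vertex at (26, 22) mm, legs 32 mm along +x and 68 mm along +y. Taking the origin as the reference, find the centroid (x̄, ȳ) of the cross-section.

vertical leg: A = 26 × 150 = 3900.00, centroid at (13.00, 75.00).
horizontal leg: A = 130 × 22 = 2860.00, centroid at (91.00, 11.00).
gusset: A = ½·32·68 = 1088.00, centroid at (36.67, 44.67).
ΣA = 7848.00 mm², ΣAx̄ = 350853.33 mm³, ΣAȳ = 372557.33 mm³.
x̄ = 350853.33/7848.00 = 44.71 mm; ȳ = 372557.33/7848.00 = 47.47 mm.

x̄ = 44.71 mm, ȳ = 47.47 mm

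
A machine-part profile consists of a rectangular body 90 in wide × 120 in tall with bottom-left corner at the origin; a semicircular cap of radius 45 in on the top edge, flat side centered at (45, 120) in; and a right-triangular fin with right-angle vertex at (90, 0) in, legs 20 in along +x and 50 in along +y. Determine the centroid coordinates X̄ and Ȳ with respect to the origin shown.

X̄ = 46.78 in, Ȳ = 75.88 in

Part | A | x̄ᵢ | ȳᵢ | A·x̄ᵢ | A·ȳᵢ
rectangular body | 10800.00 | 45.00 | 60.00 | 486000.00 | 648000.00
semicircular top | 3180.86 | 45.00 | 139.10 | 143138.82 | 442453.51
triangular fin | 500.00 | 96.67 | 16.67 | 48333.33 | 8333.33
Σ | 14480.86 |  |  | 677472.15 | 1098786.84
X̄ = 677472.15 / 14480.86 = 46.78 in
Ȳ = 1098786.84 / 14480.86 = 75.88 in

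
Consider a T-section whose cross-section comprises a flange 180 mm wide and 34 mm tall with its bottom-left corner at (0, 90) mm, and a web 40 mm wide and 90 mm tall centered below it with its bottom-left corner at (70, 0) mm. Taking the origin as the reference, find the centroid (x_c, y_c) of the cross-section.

x_c = 90.00 mm, y_c = 84.04 mm

web: A = 40 × 90 = 3600.00, centroid at (90.00, 45.00).
flange: A = 180 × 34 = 6120.00, centroid at (90.00, 107.00).
ΣA = 9720.00 mm²
ΣAx_c = (3600.00)(90.00) + (6120.00)(90.00) = 874800.00 mm³
ΣAy_c = (3600.00)(45.00) + (6120.00)(107.00) = 816840.00 mm³
x_c = 874800.00 / 9720.00 = 90.00 mm
y_c = 816840.00 / 9720.00 = 84.04 mm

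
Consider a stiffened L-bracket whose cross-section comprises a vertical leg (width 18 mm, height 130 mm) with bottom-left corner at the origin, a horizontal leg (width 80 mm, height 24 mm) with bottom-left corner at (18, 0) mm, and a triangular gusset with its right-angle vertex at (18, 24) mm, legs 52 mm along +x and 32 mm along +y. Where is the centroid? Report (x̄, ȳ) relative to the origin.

vertical leg: A = 18 × 130 = 2340.00, centroid at (9.00, 65.00).
horizontal leg: A = 80 × 24 = 1920.00, centroid at (58.00, 12.00).
gusset: A = ½·52·32 = 832.00, centroid at (35.33, 34.67).
ΣA = 5092.00 mm², ΣAx̄ = 161817.33 mm³, ΣAȳ = 203982.67 mm³.
x̄ = 161817.33/5092.00 = 31.78 mm; ȳ = 203982.67/5092.00 = 40.06 mm.

x̄ = 31.78 mm, ȳ = 40.06 mm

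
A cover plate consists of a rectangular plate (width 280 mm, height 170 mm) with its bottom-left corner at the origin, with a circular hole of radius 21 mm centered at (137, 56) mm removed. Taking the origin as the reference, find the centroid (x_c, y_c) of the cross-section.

x_c = 140.09 mm, y_c = 85.87 mm

plate: A = 280 × 170 = 47600.00, centroid at (140.00, 85.00).
hole: A = −π·21² = -1385.44, centroid at (137.00, 56.00).
ΣA = 46214.56 mm²
ΣAx_c = (47600.00)(140.00) + (-1385.44)(137.00) = 6474194.40 mm³
ΣAy_c = (47600.00)(85.00) + (-1385.44)(56.00) = 3968415.23 mm³
x_c = 6474194.40 / 46214.56 = 140.09 mm
y_c = 3968415.23 / 46214.56 = 85.87 mm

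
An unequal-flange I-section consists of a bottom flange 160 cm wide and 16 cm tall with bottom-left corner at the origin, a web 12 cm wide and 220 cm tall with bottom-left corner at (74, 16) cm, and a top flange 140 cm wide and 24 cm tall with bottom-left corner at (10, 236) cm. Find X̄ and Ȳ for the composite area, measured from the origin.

bottom flange: A = 160 × 16 = 2560.00, centroid at (80.00, 8.00).
web: A = 12 × 220 = 2640.00, centroid at (80.00, 126.00).
top flange: A = 140 × 24 = 3360.00, centroid at (80.00, 248.00).
ΣA = 8560.00 cm²
ΣAX̄ = (2560.00)(80.00) + (2640.00)(80.00) + (3360.00)(80.00) = 684800.00 cm³
ΣAȲ = (2560.00)(8.00) + (2640.00)(126.00) + (3360.00)(248.00) = 1186400.00 cm³
X̄ = 684800.00 / 8560.00 = 80.00 cm
Ȳ = 1186400.00 / 8560.00 = 138.60 cm

X̄ = 80.00 cm, Ȳ = 138.60 cm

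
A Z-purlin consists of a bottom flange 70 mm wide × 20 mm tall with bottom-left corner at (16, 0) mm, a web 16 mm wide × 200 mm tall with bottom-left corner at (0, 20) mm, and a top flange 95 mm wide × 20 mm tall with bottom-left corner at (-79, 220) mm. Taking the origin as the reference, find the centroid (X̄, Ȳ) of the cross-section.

bottom flange: A = 70 × 20 = 1400.00, centroid at (51.00, 10.00).
web: A = 16 × 200 = 3200.00, centroid at (8.00, 120.00).
top flange: A = 95 × 20 = 1900.00, centroid at (-31.50, 230.00).
ΣA = 6500.00 mm², ΣAX̄ = 37150.00 mm³, ΣAȲ = 835000.00 mm³.
X̄ = 37150.00/6500.00 = 5.72 mm; Ȳ = 835000.00/6500.00 = 128.46 mm.

X̄ = 5.72 mm, Ȳ = 128.46 mm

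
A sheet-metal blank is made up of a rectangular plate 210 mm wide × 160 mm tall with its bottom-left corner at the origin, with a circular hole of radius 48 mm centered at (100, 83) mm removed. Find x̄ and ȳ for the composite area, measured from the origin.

plate: A = 210 × 160 = 33600.00, centroid at (105.00, 80.00).
hole: A = −π·48² = -7238.23, centroid at (100.00, 83.00).
ΣA = 26361.77 mm²
ΣAx̄ = (33600.00)(105.00) + (-7238.23)(100.00) = 2804177.05 mm³
ΣAȳ = (33600.00)(80.00) + (-7238.23)(83.00) = 2087226.95 mm³
x̄ = 2804177.05 / 26361.77 = 106.37 mm
ȳ = 2087226.95 / 26361.77 = 79.18 mm

x̄ = 106.37 mm, ȳ = 79.18 mm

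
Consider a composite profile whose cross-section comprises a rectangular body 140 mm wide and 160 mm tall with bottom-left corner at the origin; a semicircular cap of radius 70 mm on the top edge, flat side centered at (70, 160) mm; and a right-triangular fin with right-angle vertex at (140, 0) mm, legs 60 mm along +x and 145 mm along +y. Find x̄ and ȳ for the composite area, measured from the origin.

x̄ = 81.37 mm, ȳ = 100.51 mm

rectangular body: A = 140 × 160 = 22400.00, centroid at (70.00, 80.00).
semicircular top: A = ½π·70² = 7696.90, centroid at (70.00, 189.71).
triangular fin: A = ½·60·145 = 4350.00, centroid at (160.00, 48.33).
ΣA = 34446.90 mm²
ΣAx̄ = (22400.00)(70.00) + (7696.90)(70.00) + (4350.00)(160.00) = 2802783.14 mm³
ΣAȳ = (22400.00)(80.00) + (7696.90)(189.71) + (4350.00)(48.33) = 3462420.99 mm³
x̄ = 2802783.14 / 34446.90 = 81.37 mm
ȳ = 3462420.99 / 34446.90 = 100.51 mm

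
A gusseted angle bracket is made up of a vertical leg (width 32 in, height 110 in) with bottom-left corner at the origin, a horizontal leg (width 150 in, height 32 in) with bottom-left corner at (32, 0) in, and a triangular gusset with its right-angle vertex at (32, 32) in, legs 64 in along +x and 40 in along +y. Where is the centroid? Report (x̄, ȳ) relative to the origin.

x̄ = 66.48 in, ȳ = 34.21 in

Part | A | x̄ᵢ | ȳᵢ | A·x̄ᵢ | A·ȳᵢ
vertical leg | 3520.00 | 16.00 | 55.00 | 56320.00 | 193600.00
horizontal leg | 4800.00 | 107.00 | 16.00 | 513600.00 | 76800.00
gusset | 1280.00 | 53.33 | 45.33 | 68266.67 | 58026.67
Σ | 9600.00 |  |  | 638186.67 | 328426.67
x̄ = 638186.67 / 9600.00 = 66.48 in
ȳ = 328426.67 / 9600.00 = 34.21 in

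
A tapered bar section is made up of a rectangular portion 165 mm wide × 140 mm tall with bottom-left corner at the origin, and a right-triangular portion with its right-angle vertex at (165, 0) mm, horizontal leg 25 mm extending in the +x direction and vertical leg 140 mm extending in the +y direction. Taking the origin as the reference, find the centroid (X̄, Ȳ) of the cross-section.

X̄ = 88.90 mm, Ȳ = 68.36 mm

Part | A | x̄ᵢ | ȳᵢ | A·x̄ᵢ | A·ȳᵢ
rectangular portion | 23100.00 | 82.50 | 70.00 | 1905750.00 | 1617000.00
triangular portion | 1750.00 | 173.33 | 46.67 | 303333.33 | 81666.67
Σ | 24850.00 |  |  | 2209083.33 | 1698666.67
X̄ = 2209083.33 / 24850.00 = 88.90 mm
Ȳ = 1698666.67 / 24850.00 = 68.36 mm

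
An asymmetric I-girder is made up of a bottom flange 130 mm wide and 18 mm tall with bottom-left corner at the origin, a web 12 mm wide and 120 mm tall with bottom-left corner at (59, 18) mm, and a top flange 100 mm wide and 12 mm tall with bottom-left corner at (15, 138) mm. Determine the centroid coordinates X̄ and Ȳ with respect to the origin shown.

X̄ = 65.00 mm, Ȳ = 61.48 mm

bottom flange: A = 130 × 18 = 2340.00, centroid at (65.00, 9.00).
web: A = 12 × 120 = 1440.00, centroid at (65.00, 78.00).
top flange: A = 100 × 12 = 1200.00, centroid at (65.00, 144.00).
ΣA = 4980.00 mm², ΣAX̄ = 323700.00 mm³, ΣAȲ = 306180.00 mm³.
X̄ = 323700.00/4980.00 = 65.00 mm; Ȳ = 306180.00/4980.00 = 61.48 mm.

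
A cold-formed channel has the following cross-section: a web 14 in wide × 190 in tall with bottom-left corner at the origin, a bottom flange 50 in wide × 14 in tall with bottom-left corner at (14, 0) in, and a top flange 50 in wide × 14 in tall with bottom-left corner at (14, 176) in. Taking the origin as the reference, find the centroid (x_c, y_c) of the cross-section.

x_c = 18.03 in, y_c = 95.00 in

Part | A | x̄ᵢ | ȳᵢ | A·x̄ᵢ | A·ȳᵢ
web | 2660.00 | 7.00 | 95.00 | 18620.00 | 252700.00
bottom flange | 700.00 | 39.00 | 7.00 | 27300.00 | 4900.00
top flange | 700.00 | 39.00 | 183.00 | 27300.00 | 128100.00
Σ | 4060.00 |  |  | 73220.00 | 385700.00
x_c = 73220.00 / 4060.00 = 18.03 in
y_c = 385700.00 / 4060.00 = 95.00 in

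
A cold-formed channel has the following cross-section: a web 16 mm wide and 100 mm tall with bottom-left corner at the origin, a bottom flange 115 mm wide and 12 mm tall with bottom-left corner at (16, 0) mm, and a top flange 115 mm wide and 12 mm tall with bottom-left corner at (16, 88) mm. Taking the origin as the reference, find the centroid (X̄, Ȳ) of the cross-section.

X̄ = 49.46 mm, Ȳ = 50.00 mm

web: A = 16 × 100 = 1600.00, centroid at (8.00, 50.00).
bottom flange: A = 115 × 12 = 1380.00, centroid at (73.50, 6.00).
top flange: A = 115 × 12 = 1380.00, centroid at (73.50, 94.00).
ΣA = 4360.00 mm², ΣAX̄ = 215660.00 mm³, ΣAȲ = 218000.00 mm³.
X̄ = 215660.00/4360.00 = 49.46 mm; Ȳ = 218000.00/4360.00 = 50.00 mm.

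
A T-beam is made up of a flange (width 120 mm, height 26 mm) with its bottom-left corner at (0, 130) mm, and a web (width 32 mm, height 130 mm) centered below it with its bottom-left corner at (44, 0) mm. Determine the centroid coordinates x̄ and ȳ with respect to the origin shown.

Part | A | x̄ᵢ | ȳᵢ | A·x̄ᵢ | A·ȳᵢ
web | 4160.00 | 60.00 | 65.00 | 249600.00 | 270400.00
flange | 3120.00 | 60.00 | 143.00 | 187200.00 | 446160.00
Σ | 7280.00 |  |  | 436800.00 | 716560.00
x̄ = 436800.00 / 7280.00 = 60.00 mm
ȳ = 716560.00 / 7280.00 = 98.43 mm

x̄ = 60.00 mm, ȳ = 98.43 mm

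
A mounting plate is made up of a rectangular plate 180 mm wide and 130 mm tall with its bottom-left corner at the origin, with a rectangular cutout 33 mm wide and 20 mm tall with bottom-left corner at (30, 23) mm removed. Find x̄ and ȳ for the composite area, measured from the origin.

x̄ = 91.26 mm, ȳ = 65.93 mm

Part | A | x̄ᵢ | ȳᵢ | A·x̄ᵢ | A·ȳᵢ
plate | 23400.00 | 90.00 | 65.00 | 2106000.00 | 1521000.00
hole | -660.00 | 46.50 | 33.00 | -30690.00 | -21780.00
Σ | 22740.00 |  |  | 2075310.00 | 1499220.00
x̄ = 2075310.00 / 22740.00 = 91.26 mm
ȳ = 1499220.00 / 22740.00 = 65.93 mm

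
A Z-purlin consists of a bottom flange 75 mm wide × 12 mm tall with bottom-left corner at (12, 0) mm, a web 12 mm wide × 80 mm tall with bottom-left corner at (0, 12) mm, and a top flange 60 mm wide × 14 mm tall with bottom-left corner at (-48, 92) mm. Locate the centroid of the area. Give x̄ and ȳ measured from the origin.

bottom flange: A = 75 × 12 = 900.00, centroid at (49.50, 6.00).
web: A = 12 × 80 = 960.00, centroid at (6.00, 52.00).
top flange: A = 60 × 14 = 840.00, centroid at (-18.00, 99.00).
ΣA = 2700.00 mm², ΣAx̄ = 35190.00 mm³, ΣAȳ = 138480.00 mm³.
x̄ = 35190.00/2700.00 = 13.03 mm; ȳ = 138480.00/2700.00 = 51.29 mm.

x̄ = 13.03 mm, ȳ = 51.29 mm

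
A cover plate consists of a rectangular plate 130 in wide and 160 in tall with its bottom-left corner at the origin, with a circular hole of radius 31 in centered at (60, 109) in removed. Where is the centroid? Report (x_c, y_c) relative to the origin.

x_c = 65.85 in, y_c = 75.08 in

plate: A = 130 × 160 = 20800.00, centroid at (65.00, 80.00).
hole: A = −π·31² = -3019.07, centroid at (60.00, 109.00).
ΣA = 17780.93 in², ΣAx_c = 1170855.77 in³, ΣAy_c = 1334921.31 in³.
x_c = 1170855.77/17780.93 = 65.85 in; y_c = 1334921.31/17780.93 = 75.08 in.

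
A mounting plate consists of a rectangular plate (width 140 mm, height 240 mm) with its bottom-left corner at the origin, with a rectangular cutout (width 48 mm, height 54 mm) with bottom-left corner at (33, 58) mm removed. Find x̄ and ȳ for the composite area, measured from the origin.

x̄ = 71.09 mm, ȳ = 122.93 mm

plate: A = 140 × 240 = 33600.00, centroid at (70.00, 120.00).
hole: A = −(48 × 54) = -2592.00, centroid at (57.00, 85.00).
ΣA = 31008.00 mm²
ΣAx̄ = (33600.00)(70.00) + (-2592.00)(57.00) = 2204256.00 mm³
ΣAȳ = (33600.00)(120.00) + (-2592.00)(85.00) = 3811680.00 mm³
x̄ = 2204256.00 / 31008.00 = 71.09 mm
ȳ = 3811680.00 / 31008.00 = 122.93 mm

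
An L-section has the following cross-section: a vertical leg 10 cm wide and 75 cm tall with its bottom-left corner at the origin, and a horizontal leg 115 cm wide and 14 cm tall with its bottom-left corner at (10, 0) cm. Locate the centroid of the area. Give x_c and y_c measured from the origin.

x_c = 47.64 cm, y_c = 16.69 cm

vertical leg: A = 10 × 75 = 750.00, centroid at (5.00, 37.50).
horizontal leg: A = 115 × 14 = 1610.00, centroid at (67.50, 7.00).
ΣA = 2360.00 cm², ΣAx_c = 112425.00 cm³, ΣAy_c = 39395.00 cm³.
x_c = 112425.00/2360.00 = 47.64 cm; y_c = 39395.00/2360.00 = 16.69 cm.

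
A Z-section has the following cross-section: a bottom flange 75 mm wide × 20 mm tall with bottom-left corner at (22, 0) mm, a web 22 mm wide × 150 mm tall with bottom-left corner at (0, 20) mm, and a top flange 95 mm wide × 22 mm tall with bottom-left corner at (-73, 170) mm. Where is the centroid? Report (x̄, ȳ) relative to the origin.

bottom flange: A = 75 × 20 = 1500.00, centroid at (59.50, 10.00).
web: A = 22 × 150 = 3300.00, centroid at (11.00, 95.00).
top flange: A = 95 × 22 = 2090.00, centroid at (-25.50, 181.00).
ΣA = 6890.00 mm², ΣAx̄ = 72255.00 mm³, ΣAȳ = 706790.00 mm³.
x̄ = 72255.00/6890.00 = 10.49 mm; ȳ = 706790.00/6890.00 = 102.58 mm.

x̄ = 10.49 mm, ȳ = 102.58 mm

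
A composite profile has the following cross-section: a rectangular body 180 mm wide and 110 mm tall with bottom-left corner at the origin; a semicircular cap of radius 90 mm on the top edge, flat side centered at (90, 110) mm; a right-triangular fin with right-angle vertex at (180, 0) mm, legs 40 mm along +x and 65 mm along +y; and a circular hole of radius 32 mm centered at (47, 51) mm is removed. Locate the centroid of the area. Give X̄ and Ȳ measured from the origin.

X̄ = 98.91 mm, Ȳ = 92.75 mm

rectangular body: A = 180 × 110 = 19800.00, centroid at (90.00, 55.00).
semicircular top: A = ½π·90² = 12723.45, centroid at (90.00, 148.20).
triangular fin: A = ½·40·65 = 1300.00, centroid at (193.33, 21.67).
hole: A = −π·32² = -3216.99, centroid at (47.00, 51.00).
ΣA = 30606.46 mm², ΣAX̄ = 3027245.28 mm³, ΣAȲ = 2838679.66 mm³.
X̄ = 3027245.28/30606.46 = 98.91 mm; Ȳ = 2838679.66/30606.46 = 92.75 mm.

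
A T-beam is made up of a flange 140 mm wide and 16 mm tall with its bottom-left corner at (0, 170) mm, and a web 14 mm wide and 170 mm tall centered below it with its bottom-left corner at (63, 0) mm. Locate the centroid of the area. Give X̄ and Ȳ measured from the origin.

X̄ = 70.00 mm, Ȳ = 130.09 mm

web: A = 14 × 170 = 2380.00, centroid at (70.00, 85.00).
flange: A = 140 × 16 = 2240.00, centroid at (70.00, 178.00).
ΣA = 4620.00 mm², ΣAX̄ = 323400.00 mm³, ΣAȲ = 601020.00 mm³.
X̄ = 323400.00/4620.00 = 70.00 mm; Ȳ = 601020.00/4620.00 = 130.09 mm.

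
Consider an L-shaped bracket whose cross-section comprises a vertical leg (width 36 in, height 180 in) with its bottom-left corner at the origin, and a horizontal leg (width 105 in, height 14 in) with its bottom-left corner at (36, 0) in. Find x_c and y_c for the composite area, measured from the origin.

x_c = 31.04 in, y_c = 74.65 in

Part | A | x̄ᵢ | ȳᵢ | A·x̄ᵢ | A·ȳᵢ
vertical leg | 6480.00 | 18.00 | 90.00 | 116640.00 | 583200.00
horizontal leg | 1470.00 | 88.50 | 7.00 | 130095.00 | 10290.00
Σ | 7950.00 |  |  | 246735.00 | 593490.00
x_c = 246735.00 / 7950.00 = 31.04 in
y_c = 593490.00 / 7950.00 = 74.65 in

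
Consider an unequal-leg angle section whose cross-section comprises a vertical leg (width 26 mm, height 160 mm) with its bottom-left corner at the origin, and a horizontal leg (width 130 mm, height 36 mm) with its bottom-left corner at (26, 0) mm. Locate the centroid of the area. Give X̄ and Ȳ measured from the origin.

X̄ = 54.29 mm, Ȳ = 47.18 mm

Part | A | x̄ᵢ | ȳᵢ | A·x̄ᵢ | A·ȳᵢ
vertical leg | 4160.00 | 13.00 | 80.00 | 54080.00 | 332800.00
horizontal leg | 4680.00 | 91.00 | 18.00 | 425880.00 | 84240.00
Σ | 8840.00 |  |  | 479960.00 | 417040.00
X̄ = 479960.00 / 8840.00 = 54.29 mm
Ȳ = 417040.00 / 8840.00 = 47.18 mm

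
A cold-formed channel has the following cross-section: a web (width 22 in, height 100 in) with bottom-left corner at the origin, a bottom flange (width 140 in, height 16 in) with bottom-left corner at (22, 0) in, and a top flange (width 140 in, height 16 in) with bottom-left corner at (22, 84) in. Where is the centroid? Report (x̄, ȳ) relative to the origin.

x̄ = 65.32 in, ȳ = 50.00 in

web: A = 22 × 100 = 2200.00, centroid at (11.00, 50.00).
bottom flange: A = 140 × 16 = 2240.00, centroid at (92.00, 8.00).
top flange: A = 140 × 16 = 2240.00, centroid at (92.00, 92.00).
ΣA = 6680.00 in², ΣAx̄ = 436360.00 in³, ΣAȳ = 334000.00 in³.
x̄ = 436360.00/6680.00 = 65.32 in; ȳ = 334000.00/6680.00 = 50.00 in.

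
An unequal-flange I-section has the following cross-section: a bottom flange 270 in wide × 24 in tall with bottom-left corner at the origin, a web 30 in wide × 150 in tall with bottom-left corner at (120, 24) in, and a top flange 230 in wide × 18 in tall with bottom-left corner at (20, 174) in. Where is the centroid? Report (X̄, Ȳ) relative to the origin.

bottom flange: A = 270 × 24 = 6480.00, centroid at (135.00, 12.00).
web: A = 30 × 150 = 4500.00, centroid at (135.00, 99.00).
top flange: A = 230 × 18 = 4140.00, centroid at (135.00, 183.00).
ΣA = 15120.00 in², ΣAX̄ = 2041200.00 in³, ΣAȲ = 1280880.00 in³.
X̄ = 2041200.00/15120.00 = 135.00 in; Ȳ = 1280880.00/15120.00 = 84.71 in.

X̄ = 135.00 in, Ȳ = 84.71 in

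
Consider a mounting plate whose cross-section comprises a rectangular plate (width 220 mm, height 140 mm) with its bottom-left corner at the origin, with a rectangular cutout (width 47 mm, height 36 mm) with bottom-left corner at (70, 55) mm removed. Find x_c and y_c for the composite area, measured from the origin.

x_c = 110.96 mm, y_c = 69.83 mm

plate: A = 220 × 140 = 30800.00, centroid at (110.00, 70.00).
hole: A = −(47 × 36) = -1692.00, centroid at (93.50, 73.00).
ΣA = 29108.00 mm²
ΣAx_c = (30800.00)(110.00) + (-1692.00)(93.50) = 3229798.00 mm³
ΣAy_c = (30800.00)(70.00) + (-1692.00)(73.00) = 2032484.00 mm³
x_c = 3229798.00 / 29108.00 = 110.96 mm
y_c = 2032484.00 / 29108.00 = 69.83 mm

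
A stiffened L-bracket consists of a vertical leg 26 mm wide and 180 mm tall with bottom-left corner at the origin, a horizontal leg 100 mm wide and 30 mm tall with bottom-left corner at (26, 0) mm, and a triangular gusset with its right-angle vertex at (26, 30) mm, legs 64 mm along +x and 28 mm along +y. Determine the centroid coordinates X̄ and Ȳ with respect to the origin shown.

Part | A | x̄ᵢ | ȳᵢ | A·x̄ᵢ | A·ȳᵢ
vertical leg | 4680.00 | 13.00 | 90.00 | 60840.00 | 421200.00
horizontal leg | 3000.00 | 76.00 | 15.00 | 228000.00 | 45000.00
gusset | 896.00 | 47.33 | 39.33 | 42410.67 | 35242.67
Σ | 8576.00 |  |  | 331250.67 | 501442.67
X̄ = 331250.67 / 8576.00 = 38.63 mm
Ȳ = 501442.67 / 8576.00 = 58.47 mm

X̄ = 38.63 mm, Ȳ = 58.47 mm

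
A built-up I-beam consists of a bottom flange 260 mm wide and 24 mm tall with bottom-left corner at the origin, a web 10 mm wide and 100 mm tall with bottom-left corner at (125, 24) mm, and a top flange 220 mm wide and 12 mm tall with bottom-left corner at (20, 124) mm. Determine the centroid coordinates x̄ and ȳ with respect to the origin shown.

x̄ = 130.00 mm, ȳ = 49.81 mm

bottom flange: A = 260 × 24 = 6240.00, centroid at (130.00, 12.00).
web: A = 10 × 100 = 1000.00, centroid at (130.00, 74.00).
top flange: A = 220 × 12 = 2640.00, centroid at (130.00, 130.00).
ΣA = 9880.00 mm², ΣAx̄ = 1284400.00 mm³, ΣAȳ = 492080.00 mm³.
x̄ = 1284400.00/9880.00 = 130.00 mm; ȳ = 492080.00/9880.00 = 49.81 mm.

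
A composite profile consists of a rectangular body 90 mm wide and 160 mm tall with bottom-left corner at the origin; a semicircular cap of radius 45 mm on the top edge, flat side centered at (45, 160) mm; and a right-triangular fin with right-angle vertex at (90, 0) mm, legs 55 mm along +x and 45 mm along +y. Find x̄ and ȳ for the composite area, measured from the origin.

rectangular body: A = 90 × 160 = 14400.00, centroid at (45.00, 80.00).
semicircular top: A = ½π·45² = 3180.86, centroid at (45.00, 179.10).
triangular fin: A = ½·55·45 = 1237.50, centroid at (108.33, 15.00).
ΣA = 18818.36 mm², ΣAx̄ = 925201.32 mm³, ΣAȳ = 1740250.51 mm³.
x̄ = 925201.32/18818.36 = 49.16 mm; ȳ = 1740250.51/18818.36 = 92.48 mm.

x̄ = 49.16 mm, ȳ = 92.48 mm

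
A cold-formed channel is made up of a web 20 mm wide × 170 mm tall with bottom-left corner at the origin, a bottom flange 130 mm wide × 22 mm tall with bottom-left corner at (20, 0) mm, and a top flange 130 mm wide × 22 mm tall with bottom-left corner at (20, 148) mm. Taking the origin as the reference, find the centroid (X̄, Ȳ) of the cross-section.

X̄ = 57.04 mm, Ȳ = 85.00 mm

web: A = 20 × 170 = 3400.00, centroid at (10.00, 85.00).
bottom flange: A = 130 × 22 = 2860.00, centroid at (85.00, 11.00).
top flange: A = 130 × 22 = 2860.00, centroid at (85.00, 159.00).
ΣA = 9120.00 mm², ΣAX̄ = 520200.00 mm³, ΣAȲ = 775200.00 mm³.
X̄ = 520200.00/9120.00 = 57.04 mm; Ȳ = 775200.00/9120.00 = 85.00 mm.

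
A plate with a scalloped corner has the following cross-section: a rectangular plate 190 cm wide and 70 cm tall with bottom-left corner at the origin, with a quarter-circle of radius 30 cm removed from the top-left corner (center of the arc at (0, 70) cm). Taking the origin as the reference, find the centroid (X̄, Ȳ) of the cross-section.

Part | A | x̄ᵢ | ȳᵢ | A·x̄ᵢ | A·ȳᵢ
plate | 13300.00 | 95.00 | 35.00 | 1263500.00 | 465500.00
removed quarter-circle | -706.86 | 12.73 | 57.27 | -9000.00 | -40480.08
Σ | 12593.14 |  |  | 1254500.00 | 425019.92
X̄ = 1254500.00 / 12593.14 = 99.62 cm
Ȳ = 425019.92 / 12593.14 = 33.75 cm

X̄ = 99.62 cm, Ȳ = 33.75 cm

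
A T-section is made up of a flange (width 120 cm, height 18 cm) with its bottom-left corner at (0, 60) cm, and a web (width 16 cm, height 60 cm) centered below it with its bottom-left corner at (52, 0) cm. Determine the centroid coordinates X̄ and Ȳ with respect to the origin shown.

web: A = 16 × 60 = 960.00, centroid at (60.00, 30.00).
flange: A = 120 × 18 = 2160.00, centroid at (60.00, 69.00).
ΣA = 3120.00 cm², ΣAX̄ = 187200.00 cm³, ΣAȲ = 177840.00 cm³.
X̄ = 187200.00/3120.00 = 60.00 cm; Ȳ = 177840.00/3120.00 = 57.00 cm.

X̄ = 60.00 cm, Ȳ = 57.00 cm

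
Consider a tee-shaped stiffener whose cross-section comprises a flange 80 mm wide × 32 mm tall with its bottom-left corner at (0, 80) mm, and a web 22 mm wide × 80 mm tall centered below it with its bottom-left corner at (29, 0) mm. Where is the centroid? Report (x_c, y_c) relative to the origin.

web: A = 22 × 80 = 1760.00, centroid at (40.00, 40.00).
flange: A = 80 × 32 = 2560.00, centroid at (40.00, 96.00).
ΣA = 4320.00 mm²
ΣAx_c = (1760.00)(40.00) + (2560.00)(40.00) = 172800.00 mm³
ΣAy_c = (1760.00)(40.00) + (2560.00)(96.00) = 316160.00 mm³
x_c = 172800.00 / 4320.00 = 40.00 mm
y_c = 316160.00 / 4320.00 = 73.19 mm

x_c = 40.00 mm, y_c = 73.19 mm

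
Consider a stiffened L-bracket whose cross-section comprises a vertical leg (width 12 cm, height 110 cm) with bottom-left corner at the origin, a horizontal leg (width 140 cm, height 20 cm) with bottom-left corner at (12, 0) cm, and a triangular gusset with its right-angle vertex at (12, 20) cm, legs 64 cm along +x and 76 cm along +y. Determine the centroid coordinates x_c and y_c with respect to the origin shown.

x_c = 48.62 cm, y_c = 32.18 cm

Part | A | x̄ᵢ | ȳᵢ | A·x̄ᵢ | A·ȳᵢ
vertical leg | 1320.00 | 6.00 | 55.00 | 7920.00 | 72600.00
horizontal leg | 2800.00 | 82.00 | 10.00 | 229600.00 | 28000.00
gusset | 2432.00 | 33.33 | 45.33 | 81066.67 | 110250.67
Σ | 6552.00 |  |  | 318586.67 | 210850.67
x_c = 318586.67 / 6552.00 = 48.62 cm
y_c = 210850.67 / 6552.00 = 32.18 cm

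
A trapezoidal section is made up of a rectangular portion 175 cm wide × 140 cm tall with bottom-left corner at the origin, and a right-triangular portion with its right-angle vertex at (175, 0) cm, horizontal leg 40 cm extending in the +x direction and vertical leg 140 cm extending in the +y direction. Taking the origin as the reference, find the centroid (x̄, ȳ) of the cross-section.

rectangular portion: A = 175 × 140 = 24500.00, centroid at (87.50, 70.00).
triangular portion: A = ½·40·140 = 2800.00, centroid at (188.33, 46.67).
ΣA = 27300.00 cm²
ΣAx̄ = (24500.00)(87.50) + (2800.00)(188.33) = 2671083.33 cm³
ΣAȳ = (24500.00)(70.00) + (2800.00)(46.67) = 1845666.67 cm³
x̄ = 2671083.33 / 27300.00 = 97.84 cm
ȳ = 1845666.67 / 27300.00 = 67.61 cm

x̄ = 97.84 cm, ȳ = 67.61 cm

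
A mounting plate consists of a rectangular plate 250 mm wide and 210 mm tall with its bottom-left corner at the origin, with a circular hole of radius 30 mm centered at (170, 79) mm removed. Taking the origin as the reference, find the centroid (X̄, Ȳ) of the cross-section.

X̄ = 122.44 mm, Ȳ = 106.48 mm

plate: A = 250 × 210 = 52500.00, centroid at (125.00, 105.00).
hole: A = −π·30² = -2827.43, centroid at (170.00, 79.00).
ΣA = 49672.57 mm²
ΣAX̄ = (52500.00)(125.00) + (-2827.43)(170.00) = 6081836.32 mm³
ΣAȲ = (52500.00)(105.00) + (-2827.43)(79.00) = 5289132.76 mm³
X̄ = 6081836.32 / 49672.57 = 122.44 mm
Ȳ = 5289132.76 / 49672.57 = 106.48 mm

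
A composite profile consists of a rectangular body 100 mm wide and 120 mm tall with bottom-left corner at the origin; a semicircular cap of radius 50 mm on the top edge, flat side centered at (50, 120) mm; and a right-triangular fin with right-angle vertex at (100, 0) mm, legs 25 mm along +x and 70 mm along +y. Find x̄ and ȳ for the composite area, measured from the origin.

x̄ = 53.04 mm, ȳ = 77.07 mm

Part | A | x̄ᵢ | ȳᵢ | A·x̄ᵢ | A·ȳᵢ
rectangular body | 12000.00 | 50.00 | 60.00 | 600000.00 | 720000.00
semicircular top | 3926.99 | 50.00 | 141.22 | 196349.54 | 554572.23
triangular fin | 875.00 | 108.33 | 23.33 | 94791.67 | 20416.67
Σ | 16801.99 |  |  | 891141.21 | 1294988.90
x̄ = 891141.21 / 16801.99 = 53.04 mm
ȳ = 1294988.90 / 16801.99 = 77.07 mm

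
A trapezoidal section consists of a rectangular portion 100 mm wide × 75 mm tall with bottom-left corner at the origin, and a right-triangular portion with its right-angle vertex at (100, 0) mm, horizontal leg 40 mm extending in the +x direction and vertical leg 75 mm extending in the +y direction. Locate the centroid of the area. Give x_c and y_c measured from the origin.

rectangular portion: A = 100 × 75 = 7500.00, centroid at (50.00, 37.50).
triangular portion: A = ½·40·75 = 1500.00, centroid at (113.33, 25.00).
ΣA = 9000.00 mm²
ΣAx_c = (7500.00)(50.00) + (1500.00)(113.33) = 545000.00 mm³
ΣAy_c = (7500.00)(37.50) + (1500.00)(25.00) = 318750.00 mm³
x_c = 545000.00 / 9000.00 = 60.56 mm
y_c = 318750.00 / 9000.00 = 35.42 mm

x_c = 60.56 mm, y_c = 35.42 mm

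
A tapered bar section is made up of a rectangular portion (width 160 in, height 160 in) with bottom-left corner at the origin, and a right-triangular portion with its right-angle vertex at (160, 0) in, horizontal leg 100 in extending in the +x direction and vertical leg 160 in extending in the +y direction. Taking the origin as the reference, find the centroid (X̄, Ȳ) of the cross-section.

rectangular portion: A = 160 × 160 = 25600.00, centroid at (80.00, 80.00).
triangular portion: A = ½·100·160 = 8000.00, centroid at (193.33, 53.33).
ΣA = 33600.00 in², ΣAX̄ = 3594666.67 in³, ΣAȲ = 2474666.67 in³.
X̄ = 3594666.67/33600.00 = 106.98 in; Ȳ = 2474666.67/33600.00 = 73.65 in.

X̄ = 106.98 in, Ȳ = 73.65 in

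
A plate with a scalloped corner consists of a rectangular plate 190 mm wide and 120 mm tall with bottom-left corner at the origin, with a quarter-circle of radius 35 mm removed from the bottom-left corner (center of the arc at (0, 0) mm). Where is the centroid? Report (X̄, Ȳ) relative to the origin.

plate: A = 190 × 120 = 22800.00, centroid at (95.00, 60.00).
removed quarter-circle: A = −¼π·35² = -962.11, centroid at (14.85, 14.85).
ΣA = 21837.89 mm²
ΣAX̄ = (22800.00)(95.00) + (-962.11)(14.85) = 2151708.33 mm³
ΣAȲ = (22800.00)(60.00) + (-962.11)(14.85) = 1353708.33 mm³
X̄ = 2151708.33 / 21837.89 = 98.53 mm
Ȳ = 1353708.33 / 21837.89 = 61.99 mm

X̄ = 98.53 mm, Ȳ = 61.99 mm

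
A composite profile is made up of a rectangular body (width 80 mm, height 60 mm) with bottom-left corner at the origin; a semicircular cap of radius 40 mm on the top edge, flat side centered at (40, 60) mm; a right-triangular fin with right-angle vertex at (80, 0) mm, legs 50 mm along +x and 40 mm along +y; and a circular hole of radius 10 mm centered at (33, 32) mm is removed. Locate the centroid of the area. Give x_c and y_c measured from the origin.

x_c = 47.36 mm, y_c = 42.60 mm

Part | A | x̄ᵢ | ȳᵢ | A·x̄ᵢ | A·ȳᵢ
rectangular body | 4800.00 | 40.00 | 30.00 | 192000.00 | 144000.00
semicircular top | 2513.27 | 40.00 | 76.98 | 100530.96 | 193463.11
triangular fin | 1000.00 | 96.67 | 13.33 | 96666.67 | 13333.33
hole | -314.16 | 33.00 | 32.00 | -10367.26 | -10053.10
Σ | 7999.11 |  |  | 378830.38 | 340743.35
x_c = 378830.38 / 7999.11 = 47.36 mm
y_c = 340743.35 / 7999.11 = 42.60 mm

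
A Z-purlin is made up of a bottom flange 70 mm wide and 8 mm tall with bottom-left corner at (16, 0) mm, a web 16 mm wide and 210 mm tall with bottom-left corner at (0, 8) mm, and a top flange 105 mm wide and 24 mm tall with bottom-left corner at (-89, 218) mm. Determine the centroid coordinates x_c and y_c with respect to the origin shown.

x_c = -5.67 mm, y_c = 149.30 mm

bottom flange: A = 70 × 8 = 560.00, centroid at (51.00, 4.00).
web: A = 16 × 210 = 3360.00, centroid at (8.00, 113.00).
top flange: A = 105 × 24 = 2520.00, centroid at (-36.50, 230.00).
ΣA = 6440.00 mm²
ΣAx_c = (560.00)(51.00) + (3360.00)(8.00) + (2520.00)(-36.50) = -36540.00 mm³
ΣAy_c = (560.00)(4.00) + (3360.00)(113.00) + (2520.00)(230.00) = 961520.00 mm³
x_c = -36540.00 / 6440.00 = -5.67 mm
y_c = 961520.00 / 6440.00 = 149.30 mm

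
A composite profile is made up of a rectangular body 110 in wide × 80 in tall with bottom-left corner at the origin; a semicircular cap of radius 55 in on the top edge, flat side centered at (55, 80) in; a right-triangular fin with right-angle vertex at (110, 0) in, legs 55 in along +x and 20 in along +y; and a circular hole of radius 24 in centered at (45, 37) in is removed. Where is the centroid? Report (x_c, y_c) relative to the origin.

rectangular body: A = 110 × 80 = 8800.00, centroid at (55.00, 40.00).
semicircular top: A = ½π·55² = 4751.66, centroid at (55.00, 103.34).
triangular fin: A = ½·55·20 = 550.00, centroid at (128.33, 6.67).
hole: A = −π·24² = -1809.56, centroid at (45.00, 37.00).
ΣA = 12292.10 in²
ΣAx_c = (8800.00)(55.00) + (4751.66)(55.00) + (550.00)(128.33) + (-1809.56)(45.00) = 734494.49 in³
ΣAy_c = (8800.00)(40.00) + (4751.66)(103.34) + (550.00)(6.67) + (-1809.56)(37.00) = 779762.42 in³
x_c = 734494.49 / 12292.10 = 59.75 in
y_c = 779762.42 / 12292.10 = 63.44 in

x_c = 59.75 in, y_c = 63.44 in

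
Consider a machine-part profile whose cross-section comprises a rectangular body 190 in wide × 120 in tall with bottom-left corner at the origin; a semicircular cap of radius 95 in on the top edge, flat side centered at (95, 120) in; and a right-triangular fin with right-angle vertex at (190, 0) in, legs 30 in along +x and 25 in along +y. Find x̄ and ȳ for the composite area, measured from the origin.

x̄ = 96.05 in, ȳ = 97.56 in

Part | A | x̄ᵢ | ȳᵢ | A·x̄ᵢ | A·ȳᵢ
rectangular body | 22800.00 | 95.00 | 60.00 | 2166000.00 | 1368000.00
semicircular top | 14176.44 | 95.00 | 160.32 | 1346761.50 | 2272755.76
triangular fin | 375.00 | 200.00 | 8.33 | 75000.00 | 3125.00
Σ | 37351.44 |  |  | 3587761.50 | 3643880.76
x̄ = 3587761.50 / 37351.44 = 96.05 in
ȳ = 3643880.76 / 37351.44 = 97.56 in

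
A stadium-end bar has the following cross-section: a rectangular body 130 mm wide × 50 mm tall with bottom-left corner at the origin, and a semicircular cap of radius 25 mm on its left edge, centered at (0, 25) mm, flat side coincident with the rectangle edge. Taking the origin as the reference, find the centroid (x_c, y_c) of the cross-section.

x_c = 55.08 mm, y_c = 25.00 mm

rectangular body: A = 130 × 50 = 6500.00, centroid at (65.00, 25.00).
semicircular end: A = ½π·25² = 981.75, centroid at (-10.61, 25.00).
ΣA = 7481.75 mm², ΣAx_c = 412083.33 mm³, ΣAy_c = 187043.69 mm³.
x_c = 412083.33/7481.75 = 55.08 mm; y_c = 187043.69/7481.75 = 25.00 mm.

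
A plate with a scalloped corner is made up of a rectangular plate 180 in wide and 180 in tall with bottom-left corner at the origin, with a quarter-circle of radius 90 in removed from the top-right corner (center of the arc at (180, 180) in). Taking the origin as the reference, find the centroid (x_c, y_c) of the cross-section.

x_c = 77.34 in, y_c = 77.34 in

plate: A = 180 × 180 = 32400.00, centroid at (90.00, 90.00).
removed quarter-circle: A = −¼π·90² = -6361.73, centroid at (141.80, 141.80).
ΣA = 26038.27 in², ΣAx_c = 2013889.48 in³, ΣAy_c = 2013889.48 in³.
x_c = 2013889.48/26038.27 = 77.34 in; y_c = 2013889.48/26038.27 = 77.34 in.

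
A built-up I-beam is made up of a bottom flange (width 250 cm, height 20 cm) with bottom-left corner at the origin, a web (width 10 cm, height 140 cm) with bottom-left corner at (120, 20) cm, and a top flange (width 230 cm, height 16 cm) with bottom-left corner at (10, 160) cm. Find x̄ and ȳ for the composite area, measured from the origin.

bottom flange: A = 250 × 20 = 5000.00, centroid at (125.00, 10.00).
web: A = 10 × 140 = 1400.00, centroid at (125.00, 90.00).
top flange: A = 230 × 16 = 3680.00, centroid at (125.00, 168.00).
ΣA = 10080.00 cm², ΣAx̄ = 1260000.00 cm³, ΣAȳ = 794240.00 cm³.
x̄ = 1260000.00/10080.00 = 125.00 cm; ȳ = 794240.00/10080.00 = 78.79 cm.

x̄ = 125.00 cm, ȳ = 78.79 cm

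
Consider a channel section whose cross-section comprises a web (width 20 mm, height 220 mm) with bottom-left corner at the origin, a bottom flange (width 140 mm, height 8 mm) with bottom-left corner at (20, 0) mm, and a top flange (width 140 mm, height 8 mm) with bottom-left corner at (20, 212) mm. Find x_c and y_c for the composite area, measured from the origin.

x_c = 36.99 mm, y_c = 110.00 mm

Part | A | x̄ᵢ | ȳᵢ | A·x̄ᵢ | A·ȳᵢ
web | 4400.00 | 10.00 | 110.00 | 44000.00 | 484000.00
bottom flange | 1120.00 | 90.00 | 4.00 | 100800.00 | 4480.00
top flange | 1120.00 | 90.00 | 216.00 | 100800.00 | 241920.00
Σ | 6640.00 |  |  | 245600.00 | 730400.00
x_c = 245600.00 / 6640.00 = 36.99 mm
y_c = 730400.00 / 6640.00 = 110.00 mm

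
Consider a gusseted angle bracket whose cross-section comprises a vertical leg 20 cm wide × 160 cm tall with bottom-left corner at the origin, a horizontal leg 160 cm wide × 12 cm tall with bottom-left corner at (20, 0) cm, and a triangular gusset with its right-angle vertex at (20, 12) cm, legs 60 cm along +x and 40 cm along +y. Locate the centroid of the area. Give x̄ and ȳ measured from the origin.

x̄ = 43.04 cm, ȳ = 47.14 cm

vertical leg: A = 20 × 160 = 3200.00, centroid at (10.00, 80.00).
horizontal leg: A = 160 × 12 = 1920.00, centroid at (100.00, 6.00).
gusset: A = ½·60·40 = 1200.00, centroid at (40.00, 25.33).
ΣA = 6320.00 cm², ΣAx̄ = 272000.00 cm³, ΣAȳ = 297920.00 cm³.
x̄ = 272000.00/6320.00 = 43.04 cm; ȳ = 297920.00/6320.00 = 47.14 cm.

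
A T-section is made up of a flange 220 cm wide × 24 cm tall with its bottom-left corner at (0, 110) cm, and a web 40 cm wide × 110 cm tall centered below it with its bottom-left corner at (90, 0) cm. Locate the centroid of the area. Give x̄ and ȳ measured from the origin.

x̄ = 110.00 cm, ȳ = 91.55 cm

web: A = 40 × 110 = 4400.00, centroid at (110.00, 55.00).
flange: A = 220 × 24 = 5280.00, centroid at (110.00, 122.00).
ΣA = 9680.00 cm²
ΣAx̄ = (4400.00)(110.00) + (5280.00)(110.00) = 1064800.00 cm³
ΣAȳ = (4400.00)(55.00) + (5280.00)(122.00) = 886160.00 cm³
x̄ = 1064800.00 / 9680.00 = 110.00 cm
ȳ = 886160.00 / 9680.00 = 91.55 cm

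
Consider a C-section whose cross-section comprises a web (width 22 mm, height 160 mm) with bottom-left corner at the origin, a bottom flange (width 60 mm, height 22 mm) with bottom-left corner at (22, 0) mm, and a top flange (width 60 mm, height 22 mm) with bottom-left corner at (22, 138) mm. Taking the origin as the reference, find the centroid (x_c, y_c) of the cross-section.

x_c = 28.57 mm, y_c = 80.00 mm

Part | A | x̄ᵢ | ȳᵢ | A·x̄ᵢ | A·ȳᵢ
web | 3520.00 | 11.00 | 80.00 | 38720.00 | 281600.00
bottom flange | 1320.00 | 52.00 | 11.00 | 68640.00 | 14520.00
top flange | 1320.00 | 52.00 | 149.00 | 68640.00 | 196680.00
Σ | 6160.00 |  |  | 176000.00 | 492800.00
x_c = 176000.00 / 6160.00 = 28.57 mm
y_c = 492800.00 / 6160.00 = 80.00 mm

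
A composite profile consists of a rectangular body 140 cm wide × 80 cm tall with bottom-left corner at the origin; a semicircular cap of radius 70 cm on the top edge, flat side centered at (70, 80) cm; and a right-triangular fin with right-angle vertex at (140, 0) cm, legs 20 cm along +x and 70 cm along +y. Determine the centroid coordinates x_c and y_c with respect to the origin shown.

x_c = 72.74 cm, y_c = 66.78 cm

Part | A | x̄ᵢ | ȳᵢ | A·x̄ᵢ | A·ȳᵢ
rectangular body | 11200.00 | 70.00 | 40.00 | 784000.00 | 448000.00
semicircular top | 7696.90 | 70.00 | 109.71 | 538783.14 | 844418.83
triangular fin | 700.00 | 146.67 | 23.33 | 102666.67 | 16333.33
Σ | 19596.90 |  |  | 1425449.81 | 1308752.16
x_c = 1425449.81 / 19596.90 = 72.74 cm
y_c = 1308752.16 / 19596.90 = 66.78 cm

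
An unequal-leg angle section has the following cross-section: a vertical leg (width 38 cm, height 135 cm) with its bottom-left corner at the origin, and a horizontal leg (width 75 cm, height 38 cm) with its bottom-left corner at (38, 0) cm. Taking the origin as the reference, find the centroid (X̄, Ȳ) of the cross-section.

vertical leg: A = 38 × 135 = 5130.00, centroid at (19.00, 67.50).
horizontal leg: A = 75 × 38 = 2850.00, centroid at (75.50, 19.00).
ΣA = 7980.00 cm², ΣAX̄ = 312645.00 cm³, ΣAȲ = 400425.00 cm³.
X̄ = 312645.00/7980.00 = 39.18 cm; Ȳ = 400425.00/7980.00 = 50.18 cm.

X̄ = 39.18 cm, Ȳ = 50.18 cm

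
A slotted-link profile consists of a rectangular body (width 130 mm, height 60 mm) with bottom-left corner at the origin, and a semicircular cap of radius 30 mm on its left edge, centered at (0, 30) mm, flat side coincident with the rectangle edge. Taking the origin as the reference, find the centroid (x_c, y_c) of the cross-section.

rectangular body: A = 130 × 60 = 7800.00, centroid at (65.00, 30.00).
semicircular end: A = ½π·30² = 1413.72, centroid at (-12.73, 30.00).
ΣA = 9213.72 mm²
ΣAx_c = (7800.00)(65.00) + (1413.72)(-12.73) = 489000.00 mm³
ΣAy_c = (7800.00)(30.00) + (1413.72)(30.00) = 276411.50 mm³
x_c = 489000.00 / 9213.72 = 53.07 mm
y_c = 276411.50 / 9213.72 = 30.00 mm

x_c = 53.07 mm, y_c = 30.00 mm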